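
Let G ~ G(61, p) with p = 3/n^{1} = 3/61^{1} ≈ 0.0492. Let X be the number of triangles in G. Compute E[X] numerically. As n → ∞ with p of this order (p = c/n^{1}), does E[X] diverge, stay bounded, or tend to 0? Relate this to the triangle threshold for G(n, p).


Number of potential triangles: C(61, 3) = 35990.
Each occurs with probability p³ ≈ (0.0492)³ ≈ 1.18953e-04.
By linearity: E[X] = C(61, 3)·p³ ≈ 35990 · 1.18953e-04 ≈ 4.281.
Here α = 1, so p = 3/n is exactly at the triangle threshold p ~ 1/n. Asymptotically E[X] → c³/6 = 3³/6 = 9/2 ≈ 4.500, a bounded constant. In this regime the triangle count is asymptotically Poisson(c³/6).

E[X] ≈ 4.281; in regime p = Θ(1/n^{1}) E[X] stays bounded (at the triangle threshold p ~ 1/n).


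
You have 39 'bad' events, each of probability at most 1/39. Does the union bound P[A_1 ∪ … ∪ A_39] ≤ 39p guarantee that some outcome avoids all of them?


Union bound: P[∪_{i=1}^{39} A_i] ≤ Σ_i P[A_i] ≤ 39·p = 39·(1/39) = 1.
Numerically: 1 ≈ 1.000.
Is 1 < 1? NO.
Since the bound 1 is ≥ 1, the union bound is uninformative here; it does NOT by itself certify existence.

39·p = 1 ≈ 1.000; existence NOT certified by the union bound.


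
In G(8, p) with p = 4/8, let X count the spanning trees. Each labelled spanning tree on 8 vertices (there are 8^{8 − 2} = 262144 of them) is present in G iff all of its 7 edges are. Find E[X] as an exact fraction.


K_8 has 8^{8 − 2} = 262144 labelled spanning trees.
For each such spanning tree H, let X_H = 1 if all 7 edges of H are present in G. Then P[X_H = 1] = p^{7} = (1/2)^{7} = 1/128.
By linearity: E[X] = Σ_H E[X_H] = 262144 · p^{7} = 262144 · 1/128 = 2048.
Numerically: E[X] ≈ 2048.

E[X] = 262144 · (1/2)^{7} = 2048 ≈ 2048.


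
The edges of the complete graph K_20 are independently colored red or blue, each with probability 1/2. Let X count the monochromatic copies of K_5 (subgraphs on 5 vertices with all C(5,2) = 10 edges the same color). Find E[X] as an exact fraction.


Let X = Σ_S X_S over the C(20, 5) = 15504 subsets S of size 5, where X_S = 1 if the K_5 on S is monochromatic.
For a fixed S, the K_5 on S has C(5, 2) = 10 edges. P[all 10 edges red] = (1/2)^10, and likewise for blue, so P[monochromatic] = 2·(1/2)^10 = 2^{1 − 10} = 1/512.
Summing: E[X] = C(20, 5) · 2^{1 − 10} = 15504 · 1/512 = 969/32.
Numerically: E[X] ≈ 30.281250.

E[X] = C(20,5)·2^(1−C(5,2)) = 969/32 ≈ 30.281250.


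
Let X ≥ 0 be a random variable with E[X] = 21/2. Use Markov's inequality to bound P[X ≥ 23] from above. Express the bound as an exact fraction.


μ = E[X] = 21/2, a = 23.
Markov: P[X ≥ 23] ≤ μ/a = (21/2)/23 = 21/46.
Numerically: ≈ 0.457.
(Since a = 23 > μ = 10.500, the bound 21/46 is < 1 and informative.)

P[X ≥ 23] ≤ 21/46 ≈ 0.457.


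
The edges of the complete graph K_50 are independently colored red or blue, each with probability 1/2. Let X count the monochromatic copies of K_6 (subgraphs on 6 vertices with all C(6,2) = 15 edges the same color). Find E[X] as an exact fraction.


Let X = Σ_S X_S over the C(50, 6) = 15890700 subsets S of size 6, where X_S = 1 if the K_6 on S is monochromatic.
For a fixed S, the K_6 on S has C(6, 2) = 15 edges. P[all 15 edges red] = (1/2)^15, and likewise for blue, so P[monochromatic] = 2·(1/2)^15 = 2^{1 − 15} = 1/16384.
By linearity of expectation: E[X] = C(50, 6) · 2^{1 − 15} = 15890700 · 1/16384 = 3972675/4096.
Numerically: E[X] ≈ 969.891357.

E[X] = C(50,6)·2^(1−C(6,2)) = 3972675/4096 ≈ 969.891357.


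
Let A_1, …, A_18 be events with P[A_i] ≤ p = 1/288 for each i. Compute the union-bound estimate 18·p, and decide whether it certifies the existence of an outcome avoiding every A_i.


Union bound: P[∪_{i=1}^{18} A_i] ≤ Σ_i P[A_i] ≤ 18·p = 18·(1/288) = 1/16.
Numerically: 1/16 ≈ 0.062.
Is 1/16 < 1? YES.
Since P[∪ A_i] ≤ 1/16 < 1, the complement has P[∩ A_i^c] ≥ 1 − 1/16 = 15/16 > 0, so some outcome avoids every A_i.

18·p = 1/16 ≈ 0.062; existence CERTIFIED by the union bound.


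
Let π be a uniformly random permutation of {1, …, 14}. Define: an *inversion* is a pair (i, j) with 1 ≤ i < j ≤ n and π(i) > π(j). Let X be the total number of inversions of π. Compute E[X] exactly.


Write X = Σ X_I over the C(14, 2) = 91 pairs i < j, with X_I the indicator of one inversion.
There are 91 indicators.
For each fixed pair i < j, the values π(i) and π(j) are two distinct elements of {1, …, 14} in uniformly random order; by symmetry P[π(i) > π(j)] = 1/2.
By linearity: E[X] = 91 · (1/2) = C(14, 2) · (1/2) = 91/2 = 91/2 ≈ 45.500000.

E[X] = 91/2 = 45.500000.


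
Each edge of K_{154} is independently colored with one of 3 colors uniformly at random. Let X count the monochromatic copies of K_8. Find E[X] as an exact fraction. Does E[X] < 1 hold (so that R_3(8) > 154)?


E[X] = C(154, 8) · 3^{1 − 28} = 6521818990995 · 3^{−27} = 6521818990995/7625597484987.
As a reduced fraction: E[X] = 724646554555/847288609443 ≈ 0.8552535.
Is E[X] < 1? YES.
Since E[X] < 1, there exists a 3-coloring of K_{154} with no monochromatic K_8; hence R_3(8) > 154.

E[X] = 724646554555/847288609443 ≈ 0.8552535; E[X] < 1, so R_3(8) > 154.


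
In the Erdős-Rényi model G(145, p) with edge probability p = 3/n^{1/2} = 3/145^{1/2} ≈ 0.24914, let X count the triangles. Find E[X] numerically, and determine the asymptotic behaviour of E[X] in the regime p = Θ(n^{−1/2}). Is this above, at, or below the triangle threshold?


Number of potential triangles: C(145, 3) = 497640.
Each occurs with probability p³ ≈ (0.24914)³ ≈ 1.5463641e-02.
By linearity: E[X] = C(145, 3)·p³ ≈ 497640 · 1.5463641e-02 ≈ 7695.32635.
Since α = 1/2 < 1, p = c/n^{1/2} ≫ 1/n is above the triangle threshold p ~ 1/n. Asymptotically E[X] ~ (c³/6)·n^{3(1−α)} = (3³/6)·n^{1.5} → ∞; triangles are abundant w.h.p.

E[X] ≈ 7695.32635; in regime p = Θ(1/n^{1/2}) E[X] diverges (above the triangle threshold p ~ 1/n).


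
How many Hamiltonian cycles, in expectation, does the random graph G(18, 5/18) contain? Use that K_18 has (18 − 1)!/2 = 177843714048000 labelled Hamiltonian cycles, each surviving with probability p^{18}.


K_18 has (18 − 1)!/2 = 177843714048000 labelled Hamiltonian cycles.
For each such Hamiltonian cycle H, let X_H = 1 if all 18 edges of H are present in G. Then P[X_H = 1] = p^{18} = (5/18)^{18} = 3814697265625/39346408075296537575424.
Summing the indicators: E[X] = Σ_H E[X_H] = 177843714048000 · p^{18} = 177843714048000 · 3814697265625/39346408075296537575424 = 56800365447998046875/3294258113514384.
Numerically: E[X] ≈ 1.724e+04.

E[X] = 177843714048000 · (5/18)^{18} = 56800365447998046875/3294258113514384 ≈ 1.724e+04.


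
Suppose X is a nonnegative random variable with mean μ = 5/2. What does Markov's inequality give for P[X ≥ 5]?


μ = E[X] = 5/2, a = 5.
Markov: P[X ≥ 5] ≤ μ/a = (5/2)/5 = 1/2.
Numerically: ≈ 0.50000.
(Since a = 5 > μ = 2.50000, the bound 1/2 is < 1 and informative.)

P[X ≥ 5] ≤ 1/2 ≈ 0.50000.


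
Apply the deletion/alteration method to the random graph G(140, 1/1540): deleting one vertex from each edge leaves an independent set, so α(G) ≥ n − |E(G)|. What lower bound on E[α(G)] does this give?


E[|E(G)|] = C(140, 2)·p = 9730 · (1/1540) = 139/22.
E[α(G)] ≥ n − E[|E(G)|] = 140 − 139/22 = 2941/22.
Numerically: ≈ 133.68182.
(This is only a lower bound; the true E[α(G)] may be larger.)

E[α(G)] ≥ 2941/22 ≈ 133.68182.


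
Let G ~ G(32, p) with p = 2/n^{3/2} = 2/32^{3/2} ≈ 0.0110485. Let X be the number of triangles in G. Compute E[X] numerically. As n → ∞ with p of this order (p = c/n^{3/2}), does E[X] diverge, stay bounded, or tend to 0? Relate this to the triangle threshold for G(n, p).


Number of potential triangles: C(32, 3) = 4960.
Each occurs with probability p³ ≈ (0.0110485)³ ≈ 1.34869915e-06.
By linearity: E[X] = C(32, 3)·p³ ≈ 4960 · 1.34869915e-06 ≈ 0.006690.
Since α = 3/2 > 1, p = c/n^{3/2} = o(1/n) is below the triangle threshold p ~ 1/n. Asymptotically E[X] ~ (c³/6)·n^{3(1−α)} = (2³/6)·n^{-1.5} → 0, so by Markov's inequality G has no triangles w.h.p.

E[X] ≈ 0.006690; in regime p = Θ(1/n^{3/2}) E[X] tends to 0 (below the triangle threshold p ~ 1/n).


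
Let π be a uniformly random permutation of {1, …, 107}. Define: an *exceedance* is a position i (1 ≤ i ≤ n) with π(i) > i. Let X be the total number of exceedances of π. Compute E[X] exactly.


Write X = Σ_{i=1}^{107} X_i, where X_i = 1_{π(i) > i}.
For each fixed i, π(i) is uniform over {1, …, 107} (marginal of a uniform permutation), so P[π(i) > i] = (n − i)/n. Summing: Σ_{i=1}^{107} (n − i)/n = (0 + 1 + … + 106)/107 = 107(107 − 1)/(2·107) = (107 − 1)/2.
Hence E[X] = Σ_{i=1}^{107} (107 − i)/107 = 53 ≈ 53.000.

E[X] = 53 = 53.000.


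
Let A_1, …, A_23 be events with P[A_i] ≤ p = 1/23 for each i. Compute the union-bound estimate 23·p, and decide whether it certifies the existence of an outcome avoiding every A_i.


Union bound: P[∪_{i=1}^{23} A_i] ≤ Σ_i P[A_i] ≤ 23·p = 23·(1/23) = 1.
Numerically: 1 ≈ 1.0000000.
Is 1 < 1? NO.
Since the bound 1 is ≥ 1, the union bound is uninformative here; it does NOT by itself certify existence.

23·p = 1 ≈ 1.0000000; existence NOT certified by the union bound.


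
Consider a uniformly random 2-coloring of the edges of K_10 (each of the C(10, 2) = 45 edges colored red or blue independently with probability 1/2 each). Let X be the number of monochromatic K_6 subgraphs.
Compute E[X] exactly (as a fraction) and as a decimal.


Let X = Σ_S X_S over the C(10, 6) = 210 subsets S of size 6, where X_S = 1 if the K_6 on S is monochromatic.
For a fixed S, the K_6 on S has C(6, 2) = 15 edges. P[all 15 edges red] = (1/2)^15, and likewise for blue, so P[monochromatic] = 2·(1/2)^15 = 2^{1 − 15} = 1/16384.
By linearity: E[X] = C(10, 6) · 2^{1 − 15} = 210 · 1/16384 = 105/8192.
Numerically: E[X] ≈ 0.0128.

E[X] = C(10,6)·2^(1−C(6,2)) = 105/8192 ≈ 0.0128.


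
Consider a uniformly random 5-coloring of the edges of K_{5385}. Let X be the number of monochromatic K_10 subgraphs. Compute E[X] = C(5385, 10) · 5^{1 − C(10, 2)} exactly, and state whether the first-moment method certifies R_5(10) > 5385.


E[X] = C(5385, 10) · 5^{1 − 45} = 5603542957245638044321604098176 · 5^{−44} = 5603542957245638044321604098176/5684341886080801486968994140625.
As a reduced fraction: E[X] = 5603542957245638044321604098176/5684341886080801486968994140625 ≈ 0.98579.
Is E[X] < 1? YES.
Since E[X] < 1, there exists a 5-coloring of K_{5385} with no monochromatic K_10; hence R_5(10) > 5385.

E[X] = 5603542957245638044321604098176/5684341886080801486968994140625 ≈ 0.98579; E[X] < 1, so R_5(10) > 5385.


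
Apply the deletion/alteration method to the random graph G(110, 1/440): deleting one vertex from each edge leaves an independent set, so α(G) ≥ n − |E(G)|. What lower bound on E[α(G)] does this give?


E[|E(G)|] = C(110, 2)·p = 5995 · (1/440) = 109/8.
E[α(G)] ≥ n − E[|E(G)|] = 110 − 109/8 = 771/8.
Numerically: ≈ 96.375000.
(This is only a lower bound; the true E[α(G)] may be larger.)

E[α(G)] ≥ 771/8 ≈ 96.375000.


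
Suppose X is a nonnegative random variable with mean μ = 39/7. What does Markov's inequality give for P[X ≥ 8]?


μ = E[X] = 39/7, a = 8.
Markov: P[X ≥ 8] ≤ μ/a = (39/7)/8 = 39/56.
Numerically: ≈ 0.69643.
(Since a = 8 > μ = 5.57143, the bound 39/56 is < 1 and informative.)

P[X ≥ 8] ≤ 39/56 ≈ 0.69643.


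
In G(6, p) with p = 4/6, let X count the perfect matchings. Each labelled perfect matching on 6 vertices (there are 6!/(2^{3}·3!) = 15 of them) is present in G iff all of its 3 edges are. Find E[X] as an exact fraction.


K_6 has 6!/(2^{3}·3!) = 15 labelled perfect matchings.
For each such perfect matching H, let X_H = 1 if all 3 edges of H are present in G. Then P[X_H = 1] = p^{3} = (2/3)^{3} = 8/27.
By linearity: E[X] = Σ_H E[X_H] = 15 · p^{3} = 15 · 8/27 = 40/9.
Numerically: E[X] ≈ 4.444.

E[X] = 15 · (2/3)^{3} = 40/9 ≈ 4.444.


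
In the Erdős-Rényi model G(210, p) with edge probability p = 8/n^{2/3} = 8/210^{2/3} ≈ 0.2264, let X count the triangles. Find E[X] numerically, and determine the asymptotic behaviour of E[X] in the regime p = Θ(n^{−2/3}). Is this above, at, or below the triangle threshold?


Number of potential triangles: C(210, 3) = 1521520.
Each occurs with probability p³ ≈ (0.2264)³ ≈ 1.160998e-02.
By linearity: E[X] = C(210, 3)·p³ ≈ 1521520 · 1.160998e-02 ≈ 17664.8127.
Since α = 2/3 < 1, p = c/n^{2/3} ≫ 1/n is above the triangle threshold p ~ 1/n. Asymptotically E[X] ~ (c³/6)·n^{3(1−α)} = (8³/6)·n^{1} → ∞; triangles are abundant w.h.p.

E[X] ≈ 17664.8127; in regime p = Θ(1/n^{2/3}) E[X] diverges (above the triangle threshold p ~ 1/n).


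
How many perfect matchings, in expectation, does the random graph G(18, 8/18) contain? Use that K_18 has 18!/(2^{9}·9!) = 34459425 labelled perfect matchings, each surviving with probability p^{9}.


K_18 has 18!/(2^{9}·9!) = 34459425 labelled perfect matchings.
For each such perfect matching H, let X_H = 1 if all 9 edges of H are present in G. Then P[X_H = 1] = p^{9} = (4/9)^{9} = 262144/387420489.
By linearity: E[X] = Σ_H E[X_H] = 34459425 · p^{9} = 34459425 · 262144/387420489 = 111522611200/4782969.
Numerically: E[X] ≈ 2.332e+04.

E[X] = 34459425 · (4/9)^{9} = 111522611200/4782969 ≈ 2.332e+04.


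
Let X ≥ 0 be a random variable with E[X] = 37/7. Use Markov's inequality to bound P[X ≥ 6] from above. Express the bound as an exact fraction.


μ = E[X] = 37/7, a = 6.
Markov: P[X ≥ 6] ≤ μ/a = (37/7)/6 = 37/42.
Numerically: ≈ 0.880952.
(Since a = 6 > μ = 5.285714, the bound 37/42 is < 1 and informative.)

P[X ≥ 6] ≤ 37/42 ≈ 0.880952.


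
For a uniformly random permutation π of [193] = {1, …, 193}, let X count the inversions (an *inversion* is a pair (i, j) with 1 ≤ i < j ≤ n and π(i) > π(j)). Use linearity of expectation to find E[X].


Write X = Σ X_I over the C(193, 2) = 18528 pairs i < j, with X_I the indicator of one inversion.
There are 18528 indicators.
For each fixed pair i < j, the values π(i) and π(j) are two distinct elements of {1, …, 193} in uniformly random order; by symmetry P[π(i) > π(j)] = 1/2.
By linearity: E[X] = 18528 · (1/2) = C(193, 2) · (1/2) = 18528/2 = 9264 ≈ 9264.000000.

E[X] = 9264 = 9264.000000.


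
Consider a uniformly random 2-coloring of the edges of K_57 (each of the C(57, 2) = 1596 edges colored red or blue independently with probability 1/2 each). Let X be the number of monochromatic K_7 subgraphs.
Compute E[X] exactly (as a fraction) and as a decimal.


Let X = Σ_S X_S over the C(57, 7) = 264385836 subsets S of size 7, where X_S = 1 if the K_7 on S is monochromatic.
For a fixed S, the K_7 on S has C(7, 2) = 21 edges. P[all 21 edges red] = (1/2)^21, and likewise for blue, so P[monochromatic] = 2·(1/2)^21 = 2^{1 − 21} = 1/1048576.
By linearity: E[X] = C(57, 7) · 2^{1 − 21} = 264385836 · 1/1048576 = 66096459/262144.
Numerically: E[X] ≈ 252.138.

E[X] = C(57,7)·2^(1−C(7,2)) = 66096459/262144 ≈ 252.138.


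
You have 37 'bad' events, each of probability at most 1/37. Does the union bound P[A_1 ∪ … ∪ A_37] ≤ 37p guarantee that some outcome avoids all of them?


Union bound: P[∪_{i=1}^{37} A_i] ≤ Σ_i P[A_i] ≤ 37·p = 37·(1/37) = 1.
Numerically: 1 ≈ 1.000.
Is 1 < 1? NO.
Since the bound 1 is ≥ 1, the union bound is uninformative here; it does NOT by itself certify existence.

37·p = 1 ≈ 1.000; existence NOT certified by the union bound.


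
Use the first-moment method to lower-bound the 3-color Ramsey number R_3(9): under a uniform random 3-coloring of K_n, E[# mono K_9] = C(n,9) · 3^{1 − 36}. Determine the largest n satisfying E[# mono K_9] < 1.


We need C(n, 9) · 3^{1 − 36} < 1, i.e. C(n, 9) < 3^{36 − 1} = 50031545098999707.
Check values of n near the boundary:
  n = 299: C(299, 9) = 46610674441390059; 46610674441390059 < 50031545098999707? YES
  n = 300: C(300, 9) = 48052241692154700; 48052241692154700 < 50031545098999707? YES
  n = 301: C(301, 9) = 49533303936090975; 49533303936090975 < 50031545098999707? YES
  n = 302: C(302, 9) = 51054804739588650; 51054804739588650 < 50031545098999707? NO
  n = 303: C(303, 9) = 52617706925494425; 52617706925494425 < 50031545098999707? NO
The largest n with C(n, 9) < 50031545098999707 is n = 301 (where E[X] = 16511101312030325/16677181699666569 ≈ 0.9900415). Hence R_3(9) > 301, i.e. R_3(9) ≥ 302.

Largest n = 301; hence R_3(9) > 301.


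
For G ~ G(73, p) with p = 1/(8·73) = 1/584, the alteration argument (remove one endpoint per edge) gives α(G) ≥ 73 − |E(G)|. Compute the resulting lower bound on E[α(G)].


E[|E(G)|] = C(73, 2)·p = 2628 · (1/584) = 9/2.
E[α(G)] ≥ n − E[|E(G)|] = 73 − 9/2 = 137/2.
Numerically: ≈ 68.5000.
(This is only a lower bound; the true E[α(G)] may be larger.)

E[α(G)] ≥ 137/2 ≈ 68.5000.


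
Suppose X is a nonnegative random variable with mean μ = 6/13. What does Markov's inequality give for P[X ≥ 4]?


μ = E[X] = 6/13, a = 4.
Markov: P[X ≥ 4] ≤ μ/a = (6/13)/4 = 3/26.
Numerically: ≈ 0.115385.
(Since a = 4 > μ = 0.461538, the bound 3/26 is < 1 and informative.)

P[X ≥ 4] ≤ 3/26 ≈ 0.115385.


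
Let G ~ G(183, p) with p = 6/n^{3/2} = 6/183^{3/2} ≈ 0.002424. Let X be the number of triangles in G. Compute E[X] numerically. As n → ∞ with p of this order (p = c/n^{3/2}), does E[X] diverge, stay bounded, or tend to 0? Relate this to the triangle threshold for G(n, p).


Number of potential triangles: C(183, 3) = 1004731.
Each occurs with probability p³ ≈ (0.002424)³ ≈ 1.423718e-08.
By linearity: E[X] = C(183, 3)·p³ ≈ 1004731 · 1.423718e-08 ≈ 0.0143.
Since α = 3/2 > 1, p = c/n^{3/2} = o(1/n) is below the triangle threshold p ~ 1/n. Asymptotically E[X] ~ (c³/6)·n^{3(1−α)} = (6³/6)·n^{-1.5} → 0, so by Markov's inequality G has no triangles w.h.p.

E[X] ≈ 0.0143; in regime p = Θ(1/n^{3/2}) E[X] tends to 0 (below the triangle threshold p ~ 1/n).


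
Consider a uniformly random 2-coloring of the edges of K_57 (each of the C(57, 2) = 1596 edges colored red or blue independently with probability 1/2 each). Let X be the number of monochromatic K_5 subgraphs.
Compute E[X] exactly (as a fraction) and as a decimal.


Let X = Σ_S X_S over the C(57, 5) = 4187106 subsets S of size 5, where X_S = 1 if the K_5 on S is monochromatic.
For a fixed S, the K_5 on S has C(5, 2) = 10 edges. P[all 10 edges red] = (1/2)^10, and likewise for blue, so P[monochromatic] = 2·(1/2)^10 = 2^{1 − 10} = 1/512.
By linearity: E[X] = C(57, 5) · 2^{1 − 10} = 4187106 · 1/512 = 2093553/256.
Numerically: E[X] ≈ 8177.941.

E[X] = C(57,5)·2^(1−C(5,2)) = 2093553/256 ≈ 8177.941.


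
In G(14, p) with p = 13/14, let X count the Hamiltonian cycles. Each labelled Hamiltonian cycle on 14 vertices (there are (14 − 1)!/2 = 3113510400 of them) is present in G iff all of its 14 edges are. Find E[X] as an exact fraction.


K_14 has (14 − 1)!/2 = 3113510400 labelled Hamiltonian cycles.
For each such Hamiltonian cycle H, let X_H = 1 if all 14 edges of H are present in G. Then P[X_H = 1] = p^{14} = (13/14)^{14} = 3937376385699289/11112006825558016.
By linearity: E[X] = Σ_H E[X_H] = 3113510400 · p^{14} = 3113510400 · 3937376385699289/11112006825558016 = 3420497300666614836525/3100448333024.
Numerically: E[X] ≈ 1.1032e+09.

E[X] = 3113510400 · (13/14)^{14} = 3420497300666614836525/3100448333024 ≈ 1.1032e+09.


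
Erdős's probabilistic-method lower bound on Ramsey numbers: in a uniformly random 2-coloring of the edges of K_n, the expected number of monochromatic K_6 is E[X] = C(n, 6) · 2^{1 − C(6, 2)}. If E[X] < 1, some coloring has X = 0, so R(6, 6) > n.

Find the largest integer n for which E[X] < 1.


We need C(n, 6) · 2^{1 − 15} < 1, i.e. C(n, 6) < 2^{15 − 1} = 16384.
Check values of n near the boundary:
  n = 12: C(12, 6) = 924; 924 < 16384? YES
  n = 13: C(13, 6) = 1716; 1716 < 16384? YES
  n = 14: C(14, 6) = 3003; 3003 < 16384? YES
  n = 15: C(15, 6) = 5005; 5005 < 16384? YES
  n = 16: C(16, 6) = 8008; 8008 < 16384? YES
  n = 17: C(17, 6) = 12376; 12376 < 16384? YES
  n = 18: C(18, 6) = 18564; 18564 < 16384? NO
  n = 19: C(19, 6) = 27132; 27132 < 16384? NO
  n = 20: C(20, 6) = 38760; 38760 < 16384? NO
The largest n with C(n, 6) < 16384 is n = 17 (where E[X] = 1547/2048 ≈ 0.755371). Hence R(6, 6) > 17, i.e. R(6, 6) ≥ 18.

Largest n = 17; hence R(6, 6) > 17.


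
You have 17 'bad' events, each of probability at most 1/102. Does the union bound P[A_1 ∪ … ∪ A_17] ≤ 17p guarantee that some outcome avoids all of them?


Union bound: P[∪_{i=1}^{17} A_i] ≤ Σ_i P[A_i] ≤ 17·p = 17·(1/102) = 1/6.
Numerically: 1/6 ≈ 0.1666667.
Is 1/6 < 1? YES.
Since P[∪ A_i] ≤ 1/6 < 1, the complement has P[∩ A_i^c] ≥ 1 − 1/6 = 5/6 > 0, so some outcome avoids every A_i.

17·p = 1/6 ≈ 0.1666667; existence CERTIFIED by the union bound.


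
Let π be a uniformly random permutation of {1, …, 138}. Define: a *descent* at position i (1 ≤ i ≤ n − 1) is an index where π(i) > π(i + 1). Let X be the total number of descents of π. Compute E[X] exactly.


Write X = Σ X_I over i = 1, …, 137, with X_I the indicator of one descent.
There are 137 indicators.
For each fixed i, the pair (π(i), π(i+1)) is a uniformly random ordered pair of distinct values from {1, …, 138}; by symmetry P[π(i) > π(i+1)] = 1/2.
By linearity: E[X] = 137 · (1/2) = (138 − 1) · (1/2) = 137/2 ≈ 68.500000.

E[X] = 137/2 = 68.500000.


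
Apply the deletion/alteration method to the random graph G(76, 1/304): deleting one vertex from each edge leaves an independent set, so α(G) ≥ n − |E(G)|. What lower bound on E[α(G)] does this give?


E[|E(G)|] = C(76, 2)·p = 2850 · (1/304) = 75/8.
E[α(G)] ≥ n − E[|E(G)|] = 76 − 75/8 = 533/8.
Numerically: ≈ 66.62500.
(This is only a lower bound; the true E[α(G)] may be larger.)

E[α(G)] ≥ 533/8 ≈ 66.62500.


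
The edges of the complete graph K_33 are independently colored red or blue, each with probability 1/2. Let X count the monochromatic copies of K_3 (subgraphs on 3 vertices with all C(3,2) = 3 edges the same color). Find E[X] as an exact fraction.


Let X = Σ_S X_S over the C(33, 3) = 5456 subsets S of size 3, where X_S = 1 if the K_3 on S is monochromatic.
For a fixed S, the K_3 on S has C(3, 2) = 3 edges. P[all 3 edges red] = (1/2)^3, and likewise for blue, so P[monochromatic] = 2·(1/2)^3 = 2^{1 − 3} = 1/4.
By linearity of expectation: E[X] = C(33, 3) · 2^{1 − 3} = 5456 · 1/4 = 1364.
Numerically: E[X] ≈ 1364.00000.

E[X] = C(33,3)·2^(1−C(3,2)) = 1364 ≈ 1364.00000.


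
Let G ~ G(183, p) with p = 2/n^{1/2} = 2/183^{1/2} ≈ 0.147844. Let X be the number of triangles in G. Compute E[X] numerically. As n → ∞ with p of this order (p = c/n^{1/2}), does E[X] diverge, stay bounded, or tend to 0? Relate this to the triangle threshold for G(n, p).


Number of potential triangles: C(183, 3) = 1004731.
Each occurs with probability p³ ≈ (0.147844)³ ≈ 3.23156840e-03.
By linearity: E[X] = C(183, 3)·p³ ≈ 1004731 · 3.23156840e-03 ≈ 3246.856948.
Since α = 1/2 < 1, p = c/n^{1/2} ≫ 1/n is above the triangle threshold p ~ 1/n. Asymptotically E[X] ~ (c³/6)·n^{3(1−α)} = (2³/6)·n^{1.5} → ∞; triangles are abundant w.h.p.

E[X] ≈ 3246.856948; in regime p = Θ(1/n^{1/2}) E[X] diverges (above the triangle threshold p ~ 1/n).


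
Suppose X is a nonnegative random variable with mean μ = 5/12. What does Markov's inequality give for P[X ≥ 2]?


μ = E[X] = 5/12, a = 2.
Markov: P[X ≥ 2] ≤ μ/a = (5/12)/2 = 5/24.
Numerically: ≈ 0.2083.
(Since a = 2 > μ = 0.4167, the bound 5/24 is < 1 and informative.)

P[X ≥ 2] ≤ 5/24 ≈ 0.2083.


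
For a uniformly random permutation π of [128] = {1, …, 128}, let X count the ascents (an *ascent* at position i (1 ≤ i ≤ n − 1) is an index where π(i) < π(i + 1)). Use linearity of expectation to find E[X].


Write X = Σ X_I over i = 1, …, 127, with X_I the indicator of one ascent.
There are 127 indicators.
For each fixed i, the pair (π(i), π(i+1)) is a uniformly random ordered pair of distinct values from {1, …, 128}; by symmetry P[π(i) < π(i+1)] = 1/2.
By linearity: E[X] = 127 · (1/2) = (128 − 1) · (1/2) = 127/2 ≈ 63.500000.

E[X] = 127/2 = 63.500000.


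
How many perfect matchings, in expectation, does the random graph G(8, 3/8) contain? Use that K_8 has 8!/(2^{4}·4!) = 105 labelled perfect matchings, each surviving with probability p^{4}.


K_8 has 8!/(2^{4}·4!) = 105 labelled perfect matchings.
For each such perfect matching H, let X_H = 1 if all 4 edges of H are present in G. Then P[X_H = 1] = p^{4} = (3/8)^{4} = 81/4096.
Summing the indicators: E[X] = Σ_H E[X_H] = 105 · p^{4} = 105 · 81/4096 = 8505/4096.
Numerically: E[X] ≈ 2.0764.

E[X] = 105 · (3/8)^{4} = 8505/4096 ≈ 2.0764.


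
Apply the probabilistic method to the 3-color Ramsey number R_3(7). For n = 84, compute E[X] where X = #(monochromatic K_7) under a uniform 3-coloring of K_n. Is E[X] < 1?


E[X] = C(84, 7) · 3^{1 − 21} = 4529365776 · 3^{−20} = 4529365776/3486784401.
As a reduced fraction: E[X] = 55918096/43046721 ≈ 1.299009.
Is E[X] < 1? NO.
Since E[X] ≥ 1, the first-moment bound is inconclusive at n = 84; it does NOT by itself certify R_3(7) > 84.

E[X] = 55918096/43046721 ≈ 1.299009; E[X] ≥ 1; first-moment method inconclusive here.


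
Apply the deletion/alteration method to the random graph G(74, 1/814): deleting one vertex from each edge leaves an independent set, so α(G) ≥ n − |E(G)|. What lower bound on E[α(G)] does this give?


E[|E(G)|] = C(74, 2)·p = 2701 · (1/814) = 73/22.
E[α(G)] ≥ n − E[|E(G)|] = 74 − 73/22 = 1555/22.
Numerically: ≈ 70.682.
(This is only a lower bound; the true E[α(G)] may be larger.)

E[α(G)] ≥ 1555/22 ≈ 70.682.


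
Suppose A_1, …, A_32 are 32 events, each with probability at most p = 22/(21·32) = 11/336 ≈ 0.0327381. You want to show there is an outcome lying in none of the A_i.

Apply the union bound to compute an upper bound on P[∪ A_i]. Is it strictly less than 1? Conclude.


Union bound: P[∪_{i=1}^{32} A_i] ≤ Σ_i P[A_i] ≤ 32·p = 32·(11/336) = 22/21.
Numerically: 22/21 ≈ 1.0476190.
Is 22/21 < 1? NO.
Since the bound 22/21 is ≥ 1, the union bound is uninformative here; it does NOT by itself certify existence.

32·p = 22/21 ≈ 1.0476190; existence NOT certified by the union bound.


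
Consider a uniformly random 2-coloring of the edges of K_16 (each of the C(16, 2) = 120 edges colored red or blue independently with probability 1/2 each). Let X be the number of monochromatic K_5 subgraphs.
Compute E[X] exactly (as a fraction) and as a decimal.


Let X = Σ_S X_S over the C(16, 5) = 4368 subsets S of size 5, where X_S = 1 if the K_5 on S is monochromatic.
For a fixed S, the K_5 on S has C(5, 2) = 10 edges. P[all 10 edges red] = (1/2)^10, and likewise for blue, so P[monochromatic] = 2·(1/2)^10 = 2^{1 − 10} = 1/512.
By linearity: E[X] = C(16, 5) · 2^{1 − 10} = 4368 · 1/512 = 273/32.
Numerically: E[X] ≈ 8.53125.

E[X] = C(16,5)·2^(1−C(5,2)) = 273/32 ≈ 8.53125.


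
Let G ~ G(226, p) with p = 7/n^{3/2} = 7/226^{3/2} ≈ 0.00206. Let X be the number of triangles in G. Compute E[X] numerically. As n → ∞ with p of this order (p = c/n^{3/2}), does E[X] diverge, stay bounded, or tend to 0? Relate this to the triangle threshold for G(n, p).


Number of potential triangles: C(226, 3) = 1898400.
Each occurs with probability p³ ≈ (0.00206)³ ≈ 8.74593e-09.
By linearity: E[X] = C(226, 3)·p³ ≈ 1898400 · 8.74593e-09 ≈ 0.017.
Since α = 3/2 > 1, p = c/n^{3/2} = o(1/n) is below the triangle threshold p ~ 1/n. Asymptotically E[X] ~ (c³/6)·n^{3(1−α)} = (7³/6)·n^{-1.5} → 0, so by Markov's inequality G has no triangles w.h.p.

E[X] ≈ 0.017; in regime p = Θ(1/n^{3/2}) E[X] tends to 0 (below the triangle threshold p ~ 1/n).


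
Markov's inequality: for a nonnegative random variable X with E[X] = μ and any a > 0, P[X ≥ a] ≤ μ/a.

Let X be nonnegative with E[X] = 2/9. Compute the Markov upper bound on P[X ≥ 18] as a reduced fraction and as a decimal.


μ = E[X] = 2/9, a = 18.
Markov: P[X ≥ 18] ≤ μ/a = (2/9)/18 = 1/81.
Numerically: ≈ 0.012346.
(Since a = 18 > μ = 0.222222, the bound 1/81 is < 1 and informative.)

P[X ≥ 18] ≤ 1/81 ≈ 0.012346.


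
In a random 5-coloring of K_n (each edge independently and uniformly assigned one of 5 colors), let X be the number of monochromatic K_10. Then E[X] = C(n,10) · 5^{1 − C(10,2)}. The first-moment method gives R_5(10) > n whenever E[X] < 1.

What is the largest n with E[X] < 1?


We need C(n, 10) · 5^{1 − 45} < 1, i.e. C(n, 10) < 5^{45 − 1} = 5684341886080801486968994140625.
Check values of n near the boundary:
  n = 5390: C(5390, 10) = 5655833965919099070255434039753; 5655833965919099070255434039753 < 5684341886080801486968994140625? YES
  n = 5391: C(5391, 10) = 5666344714787188828795213697883; 5666344714787188828795213697883 < 5684341886080801486968994140625? YES
  n = 5392: C(5392, 10) = 5676873040158402483252283957448; 5676873040158402483252283957448 < 5684341886080801486968994140625? YES
  n = 5393: C(5393, 10) = 5687418968154238267170642278008; 5687418968154238267170642278008 < 5684341886080801486968994140625? NO
  n = 5394: C(5394, 10) = 5697982524930156243149785372878; 5697982524930156243149785372878 < 5684341886080801486968994140625? NO
The largest n with C(n, 10) < 5684341886080801486968994140625 is n = 5392 (where E[X] = 5676873040158402483252283957448/5684341886080801486968994140625 ≈ 0.999). Hence R_5(10) > 5392, i.e. R_5(10) ≥ 5393.

Largest n = 5392; hence R_5(10) > 5392.


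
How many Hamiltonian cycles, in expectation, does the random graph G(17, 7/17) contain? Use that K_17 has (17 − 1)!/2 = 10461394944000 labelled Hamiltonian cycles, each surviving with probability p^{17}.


K_17 has (17 − 1)!/2 = 10461394944000 labelled Hamiltonian cycles.
For each such Hamiltonian cycle H, let X_H = 1 if all 17 edges of H are present in G. Then P[X_H = 1] = p^{17} = (7/17)^{17} = 232630513987207/827240261886336764177.
Summing the indicators: E[X] = Σ_H E[X_H] = 10461394944000 · p^{17} = 10461394944000 · 232630513987207/827240261886336764177 = 2433639682845888590481408000/827240261886336764177.
Numerically: E[X] ≈ 2.94188e+06.

E[X] = 10461394944000 · (7/17)^{17} = 2433639682845888590481408000/827240261886336764177 ≈ 2.94188e+06.


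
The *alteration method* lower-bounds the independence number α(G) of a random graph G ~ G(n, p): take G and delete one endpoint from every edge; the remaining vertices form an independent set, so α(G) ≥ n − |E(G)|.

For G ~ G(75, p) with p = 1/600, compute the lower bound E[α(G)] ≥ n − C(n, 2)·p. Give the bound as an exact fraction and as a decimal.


E[|E(G)|] = C(75, 2)·p = 2775 · (1/600) = 37/8.
E[α(G)] ≥ n − E[|E(G)|] = 75 − 37/8 = 563/8.
Numerically: ≈ 70.375000.
(This is only a lower bound; the true E[α(G)] may be larger.)

E[α(G)] ≥ 563/8 ≈ 70.375000.


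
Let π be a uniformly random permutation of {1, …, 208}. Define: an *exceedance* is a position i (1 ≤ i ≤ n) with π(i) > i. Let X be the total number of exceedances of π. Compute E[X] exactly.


Write X = Σ_{i=1}^{208} X_i, where X_i = 1_{π(i) > i}.
For each fixed i, π(i) is uniform over {1, …, 208} (marginal of a uniform permutation), so P[π(i) > i] = (n − i)/n. Summing: Σ_{i=1}^{208} (n − i)/n = (0 + 1 + … + 207)/208 = 208(208 − 1)/(2·208) = (208 − 1)/2.
Hence E[X] = Σ_{i=1}^{208} (208 − i)/208 = 207/2 ≈ 103.5000.

E[X] = 207/2 = 103.5000.


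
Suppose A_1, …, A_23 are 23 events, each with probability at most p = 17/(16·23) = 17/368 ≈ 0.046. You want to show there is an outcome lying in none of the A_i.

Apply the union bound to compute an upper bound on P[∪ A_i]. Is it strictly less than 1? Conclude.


Union bound: P[∪_{i=1}^{23} A_i] ≤ Σ_i P[A_i] ≤ 23·p = 23·(17/368) = 17/16.
Numerically: 17/16 ≈ 1.062.
Is 17/16 < 1? NO.
Since the bound 17/16 is ≥ 1, the union bound is uninformative here; it does NOT by itself certify existence.

23·p = 17/16 ≈ 1.062; existence NOT certified by the union bound.


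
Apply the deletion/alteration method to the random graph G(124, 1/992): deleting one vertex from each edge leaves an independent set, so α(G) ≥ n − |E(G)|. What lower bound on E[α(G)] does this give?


E[|E(G)|] = C(124, 2)·p = 7626 · (1/992) = 123/16.
E[α(G)] ≥ n − E[|E(G)|] = 124 − 123/16 = 1861/16.
Numerically: ≈ 116.31250.
(This is only a lower bound; the true E[α(G)] may be larger.)

E[α(G)] ≥ 1861/16 ≈ 116.31250.


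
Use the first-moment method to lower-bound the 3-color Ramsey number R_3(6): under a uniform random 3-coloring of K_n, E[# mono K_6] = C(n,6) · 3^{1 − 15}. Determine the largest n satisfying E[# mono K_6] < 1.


We need C(n, 6) · 3^{1 − 15} < 1, i.e. C(n, 6) < 3^{15 − 1} = 4782969.
Check values of n near the boundary:
  n = 40: C(40, 6) = 3838380; 3838380 < 4782969? YES
  n = 41: C(41, 6) = 4496388; 4496388 < 4782969? YES
  n = 42: C(42, 6) = 5245786; 5245786 < 4782969? NO
  n = 43: C(43, 6) = 6096454; 6096454 < 4782969? NO
  n = 44: C(44, 6) = 7059052; 7059052 < 4782969? NO
The largest n with C(n, 6) < 4782969 is n = 41 (where E[X] = 1498796/1594323 ≈ 0.940083). Hence R_3(6) > 41, i.e. R_3(6) ≥ 42.

Largest n = 41; hence R_3(6) > 41.


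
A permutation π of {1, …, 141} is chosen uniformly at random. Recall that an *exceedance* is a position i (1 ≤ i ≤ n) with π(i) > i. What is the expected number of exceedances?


Write X = Σ_{i=1}^{141} X_i, where X_i = 1_{π(i) > i}.
For each fixed i, π(i) is uniform over {1, …, 141} (marginal of a uniform permutation), so P[π(i) > i] = (n − i)/n. Summing: Σ_{i=1}^{141} (n − i)/n = (0 + 1 + … + 140)/141 = 141(141 − 1)/(2·141) = (141 − 1)/2.
Hence E[X] = Σ_{i=1}^{141} (141 − i)/141 = 70 ≈ 70.00000.

E[X] = 70 = 70.00000.


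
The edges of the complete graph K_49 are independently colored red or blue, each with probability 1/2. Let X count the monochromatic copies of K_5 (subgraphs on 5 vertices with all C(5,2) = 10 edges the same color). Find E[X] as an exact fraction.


Let X = Σ_S X_S over the C(49, 5) = 1906884 subsets S of size 5, where X_S = 1 if the K_5 on S is monochromatic.
For a fixed S, the K_5 on S has C(5, 2) = 10 edges. P[all 10 edges red] = (1/2)^10, and likewise for blue, so P[monochromatic] = 2·(1/2)^10 = 2^{1 − 10} = 1/512.
Summing: E[X] = C(49, 5) · 2^{1 − 10} = 1906884 · 1/512 = 476721/128.
Numerically: E[X] ≈ 3724.3828.

E[X] = C(49,5)·2^(1−C(5,2)) = 476721/128 ≈ 3724.3828.


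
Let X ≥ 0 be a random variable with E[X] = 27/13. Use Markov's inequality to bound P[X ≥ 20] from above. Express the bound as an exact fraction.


μ = E[X] = 27/13, a = 20.
Markov: P[X ≥ 20] ≤ μ/a = (27/13)/20 = 27/260.
Numerically: ≈ 0.103846.
(Since a = 20 > μ = 2.076923, the bound 27/260 is < 1 and informative.)

P[X ≥ 20] ≤ 27/260 ≈ 0.103846.


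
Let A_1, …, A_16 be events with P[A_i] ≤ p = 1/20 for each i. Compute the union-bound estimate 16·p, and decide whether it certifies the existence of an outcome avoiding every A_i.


Union bound: P[∪_{i=1}^{16} A_i] ≤ Σ_i P[A_i] ≤ 16·p = 16·(1/20) = 4/5.
Numerically: 4/5 ≈ 0.8000000.
Is 4/5 < 1? YES.
Since P[∪ A_i] ≤ 4/5 < 1, the complement has P[∩ A_i^c] ≥ 1 − 4/5 = 1/5 > 0, so some outcome avoids every A_i.

16·p = 4/5 ≈ 0.8000000; existence CERTIFIED by the union bound.


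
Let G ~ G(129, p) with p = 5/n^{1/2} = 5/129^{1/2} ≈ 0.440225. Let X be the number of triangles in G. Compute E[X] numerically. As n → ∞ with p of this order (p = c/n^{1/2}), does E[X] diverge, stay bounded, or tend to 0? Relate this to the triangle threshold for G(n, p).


Number of potential triangles: C(129, 3) = 349504.
Each occurs with probability p³ ≈ (0.440225)³ ≈ 8.53150103e-02.
By linearity: E[X] = C(129, 3)·p³ ≈ 349504 · 8.53150103e-02 ≈ 29817.937361.
Since α = 1/2 < 1, p = c/n^{1/2} ≫ 1/n is above the triangle threshold p ~ 1/n. Asymptotically E[X] ~ (c³/6)·n^{3(1−α)} = (5³/6)·n^{1.5} → ∞; triangles are abundant w.h.p.

E[X] ≈ 29817.937361; in regime p = Θ(1/n^{1/2}) E[X] diverges (above the triangle threshold p ~ 1/n).


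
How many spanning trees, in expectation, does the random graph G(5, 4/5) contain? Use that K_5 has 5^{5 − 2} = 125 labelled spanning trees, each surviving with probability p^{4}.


K_5 has 5^{5 − 2} = 125 labelled spanning trees.
For each such spanning tree H, let X_H = 1 if all 4 edges of H are present in G. Then P[X_H = 1] = p^{4} = (4/5)^{4} = 256/625.
Summing the indicators: E[X] = Σ_H E[X_H] = 125 · p^{4} = 125 · 256/625 = 256/5.
Numerically: E[X] ≈ 51.2.

E[X] = 125 · (4/5)^{4} = 256/5 ≈ 51.2.


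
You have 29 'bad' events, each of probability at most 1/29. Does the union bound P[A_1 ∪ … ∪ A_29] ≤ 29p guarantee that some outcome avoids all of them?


Union bound: P[∪_{i=1}^{29} A_i] ≤ Σ_i P[A_i] ≤ 29·p = 29·(1/29) = 1.
Numerically: 1 ≈ 1.000000.
Is 1 < 1? NO.
Since the bound 1 is ≥ 1, the union bound is uninformative here; it does NOT by itself certify existence.

29·p = 1 ≈ 1.000000; existence NOT certified by the union bound.


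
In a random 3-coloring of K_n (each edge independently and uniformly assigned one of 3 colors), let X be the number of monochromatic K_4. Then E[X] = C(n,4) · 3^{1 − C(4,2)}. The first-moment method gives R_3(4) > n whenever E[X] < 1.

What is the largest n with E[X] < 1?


We need C(n, 4) · 3^{1 − 6} < 1, i.e. C(n, 4) < 3^{6 − 1} = 243.
Check values of n near the boundary:
  n = 9: C(9, 4) = 126; 126 < 243? YES
  n = 10: C(10, 4) = 210; 210 < 243? YES
  n = 11: C(11, 4) = 330; 330 < 243? NO
  n = 12: C(12, 4) = 495; 495 < 243? NO
  n = 13: C(13, 4) = 715; 715 < 243? NO
The largest n with C(n, 4) < 243 is n = 10 (where E[X] = 70/81 ≈ 0.86420). Hence R_3(4) > 10, i.e. R_3(4) ≥ 11.

Largest n = 10; hence R_3(4) > 10.


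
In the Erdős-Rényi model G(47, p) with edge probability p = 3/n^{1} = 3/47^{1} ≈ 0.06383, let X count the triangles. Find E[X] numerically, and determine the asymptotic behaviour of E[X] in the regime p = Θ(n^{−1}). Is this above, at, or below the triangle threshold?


Number of potential triangles: C(47, 3) = 16215.
Each occurs with probability p³ ≈ (0.06383)³ ≈ 2.6005798e-04.
By linearity: E[X] = C(47, 3)·p³ ≈ 16215 · 2.6005798e-04 ≈ 4.21684.
Here α = 1, so p = 3/n is exactly at the triangle threshold p ~ 1/n. Asymptotically E[X] → c³/6 = 3³/6 = 9/2 ≈ 4.50000, a bounded constant. In this regime the triangle count is asymptotically Poisson(c³/6).

E[X] ≈ 4.21684; in regime p = Θ(1/n^{1}) E[X] stays bounded (at the triangle threshold p ~ 1/n).


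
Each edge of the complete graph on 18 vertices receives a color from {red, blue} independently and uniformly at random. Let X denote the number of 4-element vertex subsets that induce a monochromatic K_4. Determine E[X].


Let X = Σ_S X_S over the C(18, 4) = 3060 subsets S of size 4, where X_S = 1 if the K_4 on S is monochromatic.
For a fixed S, the K_4 on S has C(4, 2) = 6 edges. P[all 6 edges red] = (1/2)^6, and likewise for blue, so P[monochromatic] = 2·(1/2)^6 = 2^{1 − 6} = 1/32.
Summing: E[X] = C(18, 4) · 2^{1 − 6} = 3060 · 1/32 = 765/8.
Numerically: E[X] ≈ 95.625.

E[X] = C(18,4)·2^(1−C(4,2)) = 765/8 ≈ 95.625.


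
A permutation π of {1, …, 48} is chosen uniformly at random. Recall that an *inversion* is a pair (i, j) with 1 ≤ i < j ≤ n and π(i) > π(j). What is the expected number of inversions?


Write X = Σ X_I over the C(48, 2) = 1128 pairs i < j, with X_I the indicator of one inversion.
There are 1128 indicators.
For each fixed pair i < j, the values π(i) and π(j) are two distinct elements of {1, …, 48} in uniformly random order; by symmetry P[π(i) > π(j)] = 1/2.
By linearity: E[X] = 1128 · (1/2) = C(48, 2) · (1/2) = 1128/2 = 564 ≈ 564.0000.

E[X] = 564 = 564.0000.
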